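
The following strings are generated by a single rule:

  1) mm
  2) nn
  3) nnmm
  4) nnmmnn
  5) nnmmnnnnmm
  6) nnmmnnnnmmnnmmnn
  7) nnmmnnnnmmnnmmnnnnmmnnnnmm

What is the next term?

nnmmnnnnmmnnmmnnnnmmnnnnmmnnmmnnnnmmnnmmnn

Each term (from the third on) is the previous term followed by the one before it: term 3 = nn·mm = nnmm.
Continuing: nnmmnnnnmmnnmmnnnnmmnnnnmm · nnmmnnnnmmnnmmnn gives term 8.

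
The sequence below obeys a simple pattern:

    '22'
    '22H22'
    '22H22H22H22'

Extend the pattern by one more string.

s(k+1) = s(k)·H·s(k) — each term doubles the last with 'H' between the halves.
Doubling 22H22H22H22 with 'H' between the halves:

22H22H22H22H22H22H22H22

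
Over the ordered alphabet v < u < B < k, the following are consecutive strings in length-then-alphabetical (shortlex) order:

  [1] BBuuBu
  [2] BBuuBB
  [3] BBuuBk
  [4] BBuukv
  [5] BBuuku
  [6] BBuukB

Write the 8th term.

Continuing the enumeration 2 steps past BBuukB: BBuukB → BBuukk → (answer).

BBuBvv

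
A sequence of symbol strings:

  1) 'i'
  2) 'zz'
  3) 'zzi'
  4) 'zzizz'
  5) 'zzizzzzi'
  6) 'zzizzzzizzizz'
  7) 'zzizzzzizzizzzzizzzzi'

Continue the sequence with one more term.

Each term (from the third on) is the previous term followed by the one before it: term 3 = zz·i = zzi.
The next term joins zzizzzzizzizzzzizzzzi and zzizzzzizzizz.

zzizzzzizzizzzzizzzzizzizzzzizzizz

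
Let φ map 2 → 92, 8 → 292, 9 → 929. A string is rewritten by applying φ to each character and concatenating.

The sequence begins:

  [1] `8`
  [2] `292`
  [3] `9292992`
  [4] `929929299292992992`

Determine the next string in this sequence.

Applying the rule to each of the 18 symbols of 929929299292992992 gives the pieces 929 92 929 929 92 929 92 929 929 92 929 92 929 929 92 929 929 92, which concatenate to the answer.

92992929929929299292992992929929299299292992992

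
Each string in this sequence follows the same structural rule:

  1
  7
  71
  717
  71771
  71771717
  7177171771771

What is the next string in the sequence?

717717177177171771717

Each term (from the third on) is the previous term followed by the one before it: term 3 = 7·1 = 71.
The next term joins 7177171771771 and 71771717.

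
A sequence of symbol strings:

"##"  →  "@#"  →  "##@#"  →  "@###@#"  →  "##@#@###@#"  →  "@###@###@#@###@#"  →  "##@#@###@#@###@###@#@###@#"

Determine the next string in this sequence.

From term 3 onward, concatenate the second-to-last term with the last: ##·@# = ##@#, @#·##@# = @###@#, …
Continuing: @###@###@#@###@# · ##@#@###@#@###@###@#@###@# gives term 8.

@###@###@#@###@###@#@###@#@###@###@#@###@#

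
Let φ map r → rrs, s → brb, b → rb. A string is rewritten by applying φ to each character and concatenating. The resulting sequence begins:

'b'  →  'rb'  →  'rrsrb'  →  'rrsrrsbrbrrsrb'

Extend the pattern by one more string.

rrsrrsbrbrrsrrsbrbrbrrsrbrrsrrsbrbrrsrb

φ(rrsrrsbrbrrsrb) expands symbol-by-symbol to rrs rrs brb rrs rrs brb rb rrs rb rrs rrs brb rrs rb; joining the 14 pieces gives the next term.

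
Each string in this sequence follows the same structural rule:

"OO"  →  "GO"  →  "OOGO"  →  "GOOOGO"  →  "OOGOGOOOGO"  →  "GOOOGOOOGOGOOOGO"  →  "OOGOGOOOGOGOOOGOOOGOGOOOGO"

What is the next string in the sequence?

GOOOGOOOGOGOOOGOOOGOGOOOGOGOOOGOOOGOGOOOGO

From term 3 onward, concatenate the second-to-last term with the last: OO·GO = OOGO, GO·OOGO = GOOOGO, …
The next term joins GOOOGOOOGOGOOOGO and OOGOGOOOGOGOOOGOOOGOGOOOGO.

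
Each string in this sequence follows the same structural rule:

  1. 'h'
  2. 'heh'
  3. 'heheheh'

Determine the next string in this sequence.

Each string is two copies of the previous one joined by 'e'.
One more doubling of heheheh gives the answer.

heheheheheheheh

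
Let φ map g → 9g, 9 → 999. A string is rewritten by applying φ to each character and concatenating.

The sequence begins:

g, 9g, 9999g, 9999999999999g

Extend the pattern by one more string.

Replace each of the 14 characters of 9999999999999g in place — 999 999 999 999 999 999 999 999 999 999 999 999 999 9g — and concatenate.

9999999999999999999999999999999999999999g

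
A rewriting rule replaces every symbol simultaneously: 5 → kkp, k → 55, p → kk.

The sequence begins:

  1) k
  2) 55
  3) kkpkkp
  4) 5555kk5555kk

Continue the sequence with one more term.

kkpkkpkkpkkp5555kkpkkpkkpkkp5555

Rewriting each symbol of 5555kk5555kk: 5→kkp, 5→kkp, 5→kkp, 5→kkp, k→55, k→55, 5→kkp, 5→kkp, 5→kkp, 5→kkp, k→55, k→55, which concatenates to kkp kkp kkp kkp 55 55 kkp kkp kkp kkp 55 55.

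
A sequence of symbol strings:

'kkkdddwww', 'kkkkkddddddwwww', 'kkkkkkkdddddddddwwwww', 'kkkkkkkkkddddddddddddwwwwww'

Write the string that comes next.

Reading off run lengths: k runs 3, 5, 7, 9; d runs 3, 6, 9, 12; w runs 3, 4, 5, 6 — each is linear in n (n = 1, 2, …).
Setting n = 5 gives 11, 15, 7 characters in each block.

kkkkkkkkkkkdddddddddddddddwwwwwww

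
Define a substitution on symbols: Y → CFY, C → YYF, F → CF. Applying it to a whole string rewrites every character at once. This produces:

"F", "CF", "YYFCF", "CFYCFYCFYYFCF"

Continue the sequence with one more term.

YYFCFCFYYYFCFCFYYYFCFCFYCFYCFYYFCF

Replace each of the 13 characters of CFYCFYCFYYFCF in place — YYF CF CFY YYF CF CFY YYF CF CFY CFY CF YYF CF — and concatenate.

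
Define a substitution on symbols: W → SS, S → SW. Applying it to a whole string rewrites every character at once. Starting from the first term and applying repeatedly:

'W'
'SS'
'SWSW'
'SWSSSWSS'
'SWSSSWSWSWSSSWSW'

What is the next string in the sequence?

SWSSSWSWSWSSSWSSSWSSSWSWSWSSSWSS

Replace each of the 16 characters of SWSSSWSWSWSSSWSW in place — SW SS SW SW SW SS SW SS SW SS SW SW SW SS SW SS — and concatenate.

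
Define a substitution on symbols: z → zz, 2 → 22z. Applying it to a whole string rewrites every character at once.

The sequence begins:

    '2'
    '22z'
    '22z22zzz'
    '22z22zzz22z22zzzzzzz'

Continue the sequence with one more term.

φ(22z22zzz22z22zzzzzzz) expands symbol-by-symbol to 22z 22z zz 22z 22z zz zz zz 22z 22z zz 22z 22z zz zz zz zz zz zz zz; joining the 20 pieces gives the next term.

22z22zzz22z22zzzzzzz22z22zzz22z22zzzzzzzzzzzzzzz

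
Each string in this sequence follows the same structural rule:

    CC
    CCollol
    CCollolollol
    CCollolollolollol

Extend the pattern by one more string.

Every step adds ollol to the end: s(k+1) = s(k)·ollol.
Applying this once more to CCollolollolollol:

CCollolollolollolollol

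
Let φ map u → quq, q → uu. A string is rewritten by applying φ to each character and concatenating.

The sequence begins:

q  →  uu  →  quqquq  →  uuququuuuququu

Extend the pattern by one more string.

φ(uuququuuuququu) expands symbol-by-symbol to quq quq uu quq uu quq quq quq quq uu quq uu quq quq; joining the 14 pieces gives the next term.

quqququuququuquqquqquqququuququuquqquq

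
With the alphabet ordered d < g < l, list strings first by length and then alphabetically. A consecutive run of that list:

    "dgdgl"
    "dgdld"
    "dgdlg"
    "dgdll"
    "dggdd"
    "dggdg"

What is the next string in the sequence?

dggdl

Treat dggdg as a base-3 numeral over the given alphabet and add one, carrying through any trailing l's.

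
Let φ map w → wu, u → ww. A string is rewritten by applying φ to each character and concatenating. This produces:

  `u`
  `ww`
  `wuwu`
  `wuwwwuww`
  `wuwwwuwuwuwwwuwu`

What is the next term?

Applying the rule to each of the 16 symbols of wuwwwuwuwuwwwuwu gives the pieces wu ww wu wu wu ww wu ww wu ww wu wu wu ww wu ww, which concatenate to the answer.

wuwwwuwuwuwwwuwwwuwwwuwuwuwwwuww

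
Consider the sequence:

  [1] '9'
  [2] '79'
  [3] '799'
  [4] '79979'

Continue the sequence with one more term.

This is a Fibonacci-style word recurrence s(k) = s(k−1)·s(k−2): e.g. 79·9 = 799.
The next term joins 79979 and 799.

79979799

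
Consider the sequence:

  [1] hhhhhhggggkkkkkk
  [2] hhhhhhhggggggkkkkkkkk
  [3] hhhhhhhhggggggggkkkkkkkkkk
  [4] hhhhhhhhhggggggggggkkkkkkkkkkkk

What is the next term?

hhhhhhhhhhggggggggggggkkkkkkkkkkkkkk

Each string has the form h^{n+3} g^{2n-2} k^{2n}, where the shown terms are n = 3, 4, 5, 6.
At n = 7 the blocks have lengths 10, 12, 14.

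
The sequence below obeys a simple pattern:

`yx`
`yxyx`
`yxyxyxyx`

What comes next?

Each string is two copies of the previous one concatenated.
Doubling yxyxyxyx:

yxyxyxyxyxyxyxyx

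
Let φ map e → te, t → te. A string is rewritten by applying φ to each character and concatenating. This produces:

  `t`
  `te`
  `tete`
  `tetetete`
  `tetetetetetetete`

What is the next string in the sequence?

φ(tetetetetetetete) expands symbol-by-symbol to te te te te te te te te te te te te te te te te; joining the 16 pieces gives the next term.

tetetetetetetetetetetetetetetete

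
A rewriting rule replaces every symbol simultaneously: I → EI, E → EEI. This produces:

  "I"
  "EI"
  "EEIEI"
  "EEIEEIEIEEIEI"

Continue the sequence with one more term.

EEIEEIEIEEIEEIEIEEIEIEEIEEIEIEEIEI

Replace each of the 13 characters of EEIEEIEIEEIEI in place — EEI EEI EI EEI EEI EI EEI EI EEI EEI EI EEI EI — and concatenate.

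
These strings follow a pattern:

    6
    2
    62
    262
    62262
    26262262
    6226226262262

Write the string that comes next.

262622626226226262262

From term 3 onward, concatenate the second-to-last term with the last: 6·2 = 62, 2·62 = 262, …
Continuing: 26262262 · 6226226262262 gives term 8.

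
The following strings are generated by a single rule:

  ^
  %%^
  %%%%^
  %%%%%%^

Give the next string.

Every step adds %% at the front: s(k+1) = %%·s(k).
Applying this once more to %%%%%%^:

%%%%%%%%^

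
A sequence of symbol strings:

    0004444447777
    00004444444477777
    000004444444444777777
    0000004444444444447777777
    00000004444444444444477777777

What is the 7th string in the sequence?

0000000004444444444444444447777777777

The n-th term is n+1 0's then 2n+2 4's then n+2 7's, where the shown terms are n = 2, 3, 4, 5, 6.
At n = 8 the blocks have lengths 9, 18, 10.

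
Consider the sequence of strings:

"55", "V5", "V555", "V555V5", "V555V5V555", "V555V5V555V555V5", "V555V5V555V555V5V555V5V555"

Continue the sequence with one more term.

V555V5V555V555V5V555V5V555V555V5V555V555V5

This is a Fibonacci-style word recurrence s(k) = s(k−1)·s(k−2): e.g. V5·55 = V555.
So term 8 is V555V5V555V555V5V555V5V555·V555V5V555V555V5.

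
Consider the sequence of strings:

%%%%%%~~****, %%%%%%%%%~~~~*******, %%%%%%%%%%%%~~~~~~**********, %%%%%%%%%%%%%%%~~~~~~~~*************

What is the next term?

%%%%%%%%%%%%%%%%%%~~~~~~~~~~****************

Reading off run lengths: % runs 6, 9, 12, 15; ~ runs 2, 4, 6, 8; * runs 4, 7, 10, 13 — each is linear in n, where the shown terms are n = 2, 3, 4, 5.
For the next term, n = 6, so the run lengths are 18, 10, 16.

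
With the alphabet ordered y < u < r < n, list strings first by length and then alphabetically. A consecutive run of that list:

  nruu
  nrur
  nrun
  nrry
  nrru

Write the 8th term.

Stepping forward 3 times from nrru: nrru → nrrr → nrrn, then the target.

nrny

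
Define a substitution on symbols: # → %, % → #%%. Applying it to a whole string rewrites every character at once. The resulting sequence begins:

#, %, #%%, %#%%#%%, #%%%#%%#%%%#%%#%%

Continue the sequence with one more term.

%#%%#%%#%%%#%%#%%%#%%#%%#%%%#%%#%%%#%%#%%

Applying the rule to each of the 17 symbols of #%%%#%%#%%%#%%#%% gives the pieces % #%% #%% #%% % #%% #%% % #%% #%% #%% % #%% #%% % #%% #%%, which concatenate to the answer.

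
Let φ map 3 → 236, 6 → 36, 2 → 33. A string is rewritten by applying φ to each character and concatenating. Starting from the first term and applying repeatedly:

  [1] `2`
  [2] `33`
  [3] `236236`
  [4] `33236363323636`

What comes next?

Rewriting the 14 symbols of 33236363323636 one by one yields 236 236 33 236 36 236 36 236 236 33 236 36 236 36; concatenated:

236236332363623636236236332363623636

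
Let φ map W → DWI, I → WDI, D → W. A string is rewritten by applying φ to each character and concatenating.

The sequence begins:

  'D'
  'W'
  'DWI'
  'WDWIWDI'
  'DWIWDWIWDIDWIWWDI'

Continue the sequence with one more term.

Rewriting the 17 symbols of DWIWDWIWDIDWIWWDI one by one yields W DWI WDI DWI W DWI WDI DWI W WDI W DWI WDI DWI DWI W WDI; concatenated:

WDWIWDIDWIWDWIWDIDWIWWDIWDWIWDIDWIDWIWWDI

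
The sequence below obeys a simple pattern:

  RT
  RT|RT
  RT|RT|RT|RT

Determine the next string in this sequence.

RT|RT|RT|RT|RT|RT|RT|RT

Every step duplicates the string with '|' between the halves.
So the next term is two copies of RT|RT|RT|RT with '|' between the halves.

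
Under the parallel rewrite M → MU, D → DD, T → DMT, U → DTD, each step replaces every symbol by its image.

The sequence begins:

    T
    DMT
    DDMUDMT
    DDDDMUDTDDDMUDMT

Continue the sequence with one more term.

Rewriting the 16 symbols of DDDDMUDTDDDMUDMT one by one yields DD DD DD DD MU DTD DD DMT DD DD DD MU DTD DD MU DMT; concatenated:

DDDDDDDDMUDTDDDDMTDDDDDDMUDTDDDMUDMT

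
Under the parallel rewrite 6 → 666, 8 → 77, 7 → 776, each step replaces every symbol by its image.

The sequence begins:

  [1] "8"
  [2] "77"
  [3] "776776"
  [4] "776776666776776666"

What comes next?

776776666776776666666666666776776666776776666666666666

Replace each of the 18 characters of 776776666776776666 in place — 776 776 666 776 776 666 666 666 666 776 776 666 776 776 666 666 666 666 — and concatenate.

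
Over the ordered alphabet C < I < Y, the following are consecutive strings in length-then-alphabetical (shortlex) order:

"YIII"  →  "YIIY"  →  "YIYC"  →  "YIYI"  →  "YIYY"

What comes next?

Find the rightmost character of YIYY below Y, bump it to the next letter, and reset everything to its right to C.

YYCC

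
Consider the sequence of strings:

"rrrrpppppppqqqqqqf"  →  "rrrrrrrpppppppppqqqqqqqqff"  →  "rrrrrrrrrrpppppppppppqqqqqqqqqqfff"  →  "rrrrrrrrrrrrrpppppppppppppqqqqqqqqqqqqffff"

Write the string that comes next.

rrrrrrrrrrrrrrrrpppppppppppppppqqqqqqqqqqqqqqfffff

Term n consists of 3n-2 r's, followed by 2n+3 p's, followed by 2n+2 q's, followed by n-1 f's, where the shown terms are n = 2, 3, 4, 5.
For the next term, n = 6, so the run lengths are 16, 15, 14, 5.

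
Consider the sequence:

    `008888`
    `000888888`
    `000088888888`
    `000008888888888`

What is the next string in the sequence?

Reading off run lengths: 0 runs 2, 3, 4, 5; 8 runs 4, 6, 8, 10 — each is linear in n, where the shown terms are n = 2, 3, 4, 5.
Setting n = 6 gives 6, 12 characters in each block.

000000888888888888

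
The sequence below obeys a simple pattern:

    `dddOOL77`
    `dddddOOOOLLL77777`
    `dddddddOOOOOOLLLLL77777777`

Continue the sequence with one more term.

dddddddddOOOOOOOOLLLLLLL77777777777

Term n consists of 2n+1 d's, followed by 2n O's, followed by 2n-1 L's, followed by 3n-1 7's (n = 1, 2, …).
At n = 4 the blocks have lengths 9, 8, 7, 11.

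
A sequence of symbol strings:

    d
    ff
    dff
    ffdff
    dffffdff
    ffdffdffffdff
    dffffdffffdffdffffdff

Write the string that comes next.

From term 3 onward, concatenate the second-to-last term with the last: d·ff = dff, ff·dff = ffdff, …
The next term joins ffdffdffffdff and dffffdffffdffdffffdff.

ffdffdffffdffdffffdffffdffdffffdff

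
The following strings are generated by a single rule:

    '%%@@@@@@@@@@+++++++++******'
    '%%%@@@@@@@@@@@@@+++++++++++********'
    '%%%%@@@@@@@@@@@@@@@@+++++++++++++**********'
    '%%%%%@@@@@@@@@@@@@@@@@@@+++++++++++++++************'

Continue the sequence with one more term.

%%%%%%@@@@@@@@@@@@@@@@@@@@@@+++++++++++++++++**************

The n-th term is n-1 %'s then 3n+1 @'s then 2n+3 +'s then 2n *'s, where the shown terms are n = 3, 4, 5, 6.
At n = 7 the blocks have lengths 6, 22, 17, 14.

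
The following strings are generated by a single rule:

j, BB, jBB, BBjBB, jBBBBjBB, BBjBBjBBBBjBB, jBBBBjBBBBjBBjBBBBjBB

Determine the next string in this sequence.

Each term (from the third on) is the two preceding terms concatenated in order: term 3 = j·BB = jBB.
Continuing: BBjBBjBBBBjBB · jBBBBjBBBBjBBjBBBBjBB gives term 8.

BBjBBjBBBBjBBjBBBBjBBBBjBBjBBBBjBB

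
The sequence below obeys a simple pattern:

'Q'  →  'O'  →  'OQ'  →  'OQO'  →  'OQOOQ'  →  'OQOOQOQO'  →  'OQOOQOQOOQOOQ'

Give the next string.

Each term (from the third on) is the previous term followed by the one before it: term 3 = O·Q = OQ.
Continuing: OQOOQOQOOQOOQ · OQOOQOQO gives term 8.

OQOOQOQOOQOOQOQOOQOQO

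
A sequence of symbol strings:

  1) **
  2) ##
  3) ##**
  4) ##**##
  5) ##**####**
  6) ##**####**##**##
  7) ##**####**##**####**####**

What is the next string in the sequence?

Each term (from the third on) is the previous term followed by the one before it: term 3 = ##·** = ##**.
The next term joins ##**####**##**####**####** and ##**####**##**##.

##**####**##**####**####**##**####**##**##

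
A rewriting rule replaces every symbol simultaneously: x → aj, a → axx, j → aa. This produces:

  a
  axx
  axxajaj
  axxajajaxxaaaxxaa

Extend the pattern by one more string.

Replace each of the 17 characters of axxajajaxxaaaxxaa in place — axx aj aj axx aa axx aa axx aj aj axx axx axx aj aj axx axx — and concatenate.

axxajajaxxaaaxxaaaxxajajaxxaxxaxxajajaxxaxx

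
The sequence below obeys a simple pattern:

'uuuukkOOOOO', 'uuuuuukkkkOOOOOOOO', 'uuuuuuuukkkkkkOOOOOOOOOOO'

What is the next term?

uuuuuuuuuukkkkkkkkOOOOOOOOOOOOOO

The n-th term is 2n+2 u's then 2n k's then 3n+2 O's (n = 1, 2, …).
Setting n = 4 gives 10, 8, 14 characters in each block.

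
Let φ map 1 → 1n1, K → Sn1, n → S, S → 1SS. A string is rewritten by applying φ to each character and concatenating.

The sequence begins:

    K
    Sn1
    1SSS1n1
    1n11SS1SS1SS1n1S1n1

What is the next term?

Replace each of the 19 characters of 1n11SS1SS1SS1n1S1n1 in place — 1n1 S 1n1 1n1 1SS 1SS 1n1 1SS 1SS 1n1 1SS 1SS 1n1 S 1n1 1SS 1n1 S 1n1 — and concatenate.

1n1S1n11n11SS1SS1n11SS1SS1n11SS1SS1n1S1n11SS1n1S1n1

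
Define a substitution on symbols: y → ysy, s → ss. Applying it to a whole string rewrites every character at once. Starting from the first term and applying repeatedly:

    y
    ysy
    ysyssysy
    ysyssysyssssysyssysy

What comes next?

φ(ysyssysyssssysyssysy) expands symbol-by-symbol to ysy ss ysy ss ss ysy ss ysy ss ss ss ss ysy ss ysy ss ss ysy ss ysy; joining the 20 pieces gives the next term.

ysyssysyssssysyssysyssssssssysyssysyssssysyssysy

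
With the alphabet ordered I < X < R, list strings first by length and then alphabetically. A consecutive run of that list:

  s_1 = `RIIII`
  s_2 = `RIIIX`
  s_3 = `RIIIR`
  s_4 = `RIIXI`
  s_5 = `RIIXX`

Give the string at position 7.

Stepping forward 2 times from RIIXX: RIIXX → RIIXR, then the target.

RIIRI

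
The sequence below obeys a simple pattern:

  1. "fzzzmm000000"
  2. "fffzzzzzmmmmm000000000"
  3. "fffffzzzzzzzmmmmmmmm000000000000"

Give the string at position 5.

Each string has the form f^{2n-1} z^{2n+1} m^{3n-1} 0^{3n+3} (n = 1, 2, …).
Setting n = 5 gives 9, 11, 14, 18 characters in each block.

fffffffffzzzzzzzzzzzmmmmmmmmmmmmmm000000000000000000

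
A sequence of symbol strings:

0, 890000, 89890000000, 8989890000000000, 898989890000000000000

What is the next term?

s(k+1) = 89·s(k)·000, so each term gains 89 as a prefix and 000 as a suffix.
Applying this once more to 898989890000000000000:

89898989890000000000000000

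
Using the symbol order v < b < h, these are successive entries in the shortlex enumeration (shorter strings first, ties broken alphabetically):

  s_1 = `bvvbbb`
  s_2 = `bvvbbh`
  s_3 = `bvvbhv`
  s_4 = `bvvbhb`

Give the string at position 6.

Continuing the enumeration 2 steps past bvvbhb: bvvbhb → bvvbhh → (answer).

bvvhvv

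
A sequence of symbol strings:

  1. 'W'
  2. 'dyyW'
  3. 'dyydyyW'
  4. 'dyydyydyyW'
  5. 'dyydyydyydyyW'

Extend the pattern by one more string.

dyydyydyydyydyyW

The strings grow by a fixed prefix dyy each time.
One more step from dyydyydyydyyW gives the answer.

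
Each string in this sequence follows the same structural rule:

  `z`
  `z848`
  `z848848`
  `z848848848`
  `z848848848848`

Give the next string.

z848848848848848

The strings grow by a fixed suffix 848 each time.
One more step from z848848848848 gives the answer.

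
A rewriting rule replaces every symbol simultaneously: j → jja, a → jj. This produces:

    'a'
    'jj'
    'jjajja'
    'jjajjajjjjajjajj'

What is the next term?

jjajjajjjjajjajjjjajjajjajjajjjjajjajjjjajja

Applying the rule to each of the 16 symbols of jjajjajjjjajjajj gives the pieces jja jja jj jja jja jj jja jja jja jja jj jja jja jj jja jja, which concatenate to the answer.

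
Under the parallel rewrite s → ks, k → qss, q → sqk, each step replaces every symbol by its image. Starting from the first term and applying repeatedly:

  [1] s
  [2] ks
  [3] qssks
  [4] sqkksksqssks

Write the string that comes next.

kssqkqssqssksqsskssqkksksqssks

Expanding sqkksksqssks: s→ks, q→sqk, k→qss, k→qss, s→ks, k→qss, s→ks, q→sqk, s→ks, s→ks, k→qss, s→ks. Concatenated: ks sqk qss qss ks qss ks sqk ks ks qss ks.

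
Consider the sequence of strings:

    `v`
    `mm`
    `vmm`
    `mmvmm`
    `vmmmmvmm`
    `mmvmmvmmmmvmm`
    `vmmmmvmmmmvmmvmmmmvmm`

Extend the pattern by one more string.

Each term (from the third on) is the two preceding terms concatenated in order: term 3 = v·mm = vmm.
The next term joins mmvmmvmmmmvmm and vmmmmvmmmmvmmvmmmmvmm.

mmvmmvmmmmvmmvmmmmvmmmmvmmvmmmmvmm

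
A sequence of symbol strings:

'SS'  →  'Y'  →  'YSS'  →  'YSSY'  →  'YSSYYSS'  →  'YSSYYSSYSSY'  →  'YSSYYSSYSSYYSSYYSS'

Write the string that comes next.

Each term (from the third on) is the previous term followed by the one before it: term 3 = Y·SS = YSS.
The next term joins YSSYYSSYSSYYSSYYSS and YSSYYSSYSSY.

YSSYYSSYSSYYSSYYSSYSSYYSSYSSY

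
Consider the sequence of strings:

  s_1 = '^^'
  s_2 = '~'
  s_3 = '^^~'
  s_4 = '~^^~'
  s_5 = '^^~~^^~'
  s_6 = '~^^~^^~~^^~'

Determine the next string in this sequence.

This is a Fibonacci-style word recurrence s(k) = s(k−2)·s(k−1): e.g. ^^·~ = ^^~.
So term 7 is ^^~~^^~·~^^~^^~~^^~.

^^~~^^~~^^~^^~~^^~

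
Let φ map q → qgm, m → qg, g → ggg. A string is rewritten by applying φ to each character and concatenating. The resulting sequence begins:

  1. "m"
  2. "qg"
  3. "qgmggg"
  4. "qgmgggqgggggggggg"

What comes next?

Rewriting the 17 symbols of qgmgggqgggggggggg one by one yields qgm ggg qg ggg ggg ggg qgm ggg ggg ggg ggg ggg ggg ggg ggg ggg ggg; concatenated:

qgmgggqggggggggggqgmgggggggggggggggggggggggggggggg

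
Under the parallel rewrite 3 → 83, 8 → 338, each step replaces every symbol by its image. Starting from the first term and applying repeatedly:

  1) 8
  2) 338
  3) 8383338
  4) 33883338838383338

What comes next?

Rewriting the 17 symbols of 33883338838383338 one by one yields 83 83 338 338 83 83 83 338 338 83 338 83 338 83 83 83 338; concatenated:

83833383388383833383388333883338838383338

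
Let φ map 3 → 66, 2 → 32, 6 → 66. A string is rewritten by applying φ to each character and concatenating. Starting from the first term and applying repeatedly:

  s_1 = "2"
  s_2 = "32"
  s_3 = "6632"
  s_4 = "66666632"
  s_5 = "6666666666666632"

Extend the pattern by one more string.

Applying the rule to each of the 16 symbols of 6666666666666632 gives the pieces 66 66 66 66 66 66 66 66 66 66 66 66 66 66 66 32, which concatenate to the answer.

66666666666666666666666666666632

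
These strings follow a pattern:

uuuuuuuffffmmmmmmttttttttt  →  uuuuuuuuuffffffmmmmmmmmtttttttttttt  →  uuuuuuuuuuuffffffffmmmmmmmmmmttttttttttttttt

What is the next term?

uuuuuuuuuuuuuffffffffffmmmmmmmmmmmmtttttttttttttttttt

Term n consists of 2n+3 u's, followed by 2n f's, followed by 2n+2 m's, followed by 3n+3 t's, where the shown terms are n = 2, 3, 4.
Setting n = 5 gives 13, 10, 12, 18 characters in each block.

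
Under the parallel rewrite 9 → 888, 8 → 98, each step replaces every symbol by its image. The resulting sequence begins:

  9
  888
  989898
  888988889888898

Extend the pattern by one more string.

Applying the rule to each of the 15 symbols of 888988889888898 gives the pieces 98 98 98 888 98 98 98 98 888 98 98 98 98 888 98, which concatenate to the answer.

989898888989898988889898989888898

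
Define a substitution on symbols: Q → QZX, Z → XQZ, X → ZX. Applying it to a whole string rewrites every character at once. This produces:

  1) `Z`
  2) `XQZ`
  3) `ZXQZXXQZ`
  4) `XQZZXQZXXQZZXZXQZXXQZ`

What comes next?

ZXQZXXQZXQZZXQZXXQZZXZXQZXXQZXQZZXXQZZXQZXXQZZXZXQZXXQZ

Replace each of the 21 characters of XQZZXQZXXQZZXZXQZXXQZ in place — ZX QZX XQZ XQZ ZX QZX XQZ ZX ZX QZX XQZ XQZ ZX XQZ ZX QZX XQZ ZX ZX QZX XQZ — and concatenate.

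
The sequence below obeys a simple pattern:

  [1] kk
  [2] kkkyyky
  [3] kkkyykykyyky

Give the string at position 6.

The strings grow by a fixed suffix kyyky each time.
From kkkyykykyyky, 3 further steps: kkkyykykyyky → kkkyykykyykykyyky → kkkyykykyykykyykykyyky → (answer).

kkkyykykyykykyykykyykykyyky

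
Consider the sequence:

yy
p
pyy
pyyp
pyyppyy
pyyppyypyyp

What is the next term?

pyyppyypyyppyyppyy

This is a Fibonacci-style word recurrence s(k) = s(k−1)·s(k−2): e.g. p·yy = pyy.
The next term joins pyyppyypyyp and pyyppyy.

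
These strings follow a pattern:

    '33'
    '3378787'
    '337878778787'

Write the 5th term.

3378787787877878778787

Each term is the previous one with 78787 appended.
From 337878778787, 2 further steps: 337878778787 → 33787877878778787 → (answer).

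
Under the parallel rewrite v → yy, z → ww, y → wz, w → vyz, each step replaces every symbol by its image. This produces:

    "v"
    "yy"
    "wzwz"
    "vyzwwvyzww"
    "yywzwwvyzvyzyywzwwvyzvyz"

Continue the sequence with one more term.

Replace each of the 24 characters of yywzwwvyzvyzyywzwwvyzvyz in place — wz wz vyz ww vyz vyz yy wz ww yy wz ww wz wz vyz ww vyz vyz yy wz ww yy wz ww — and concatenate.

wzwzvyzwwvyzvyzyywzwwyywzwwwzwzvyzwwvyzvyzyywzwwyywzww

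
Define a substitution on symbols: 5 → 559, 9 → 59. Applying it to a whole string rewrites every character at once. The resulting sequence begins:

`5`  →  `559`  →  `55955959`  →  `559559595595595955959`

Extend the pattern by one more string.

5595595955955959559595595595955955959559595595595955959

φ(559559595595595955959) expands symbol-by-symbol to 559 559 59 559 559 59 559 59 559 559 59 559 559 59 559 59 559 559 59 559 59; joining the 21 pieces gives the next term.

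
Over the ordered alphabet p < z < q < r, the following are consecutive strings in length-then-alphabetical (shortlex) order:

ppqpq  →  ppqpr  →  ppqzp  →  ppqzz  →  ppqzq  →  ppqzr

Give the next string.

ppqqp

Find the rightmost character of ppqzr below r, bump it to the next letter, and reset everything to its right to p.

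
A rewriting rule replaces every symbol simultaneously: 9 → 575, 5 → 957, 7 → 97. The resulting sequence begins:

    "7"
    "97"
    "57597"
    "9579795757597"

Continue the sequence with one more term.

Applying the rule to each of the 13 symbols of 9579795757597 gives the pieces 575 957 97 575 97 575 957 97 957 97 957 575 97, which concatenate to the answer.

5759579757597575957979579795757597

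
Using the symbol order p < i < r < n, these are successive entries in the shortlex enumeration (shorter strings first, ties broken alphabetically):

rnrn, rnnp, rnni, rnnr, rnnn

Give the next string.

Find the rightmost character of rnnn below n, bump it to the next letter, and reset everything to its right to p.

nppp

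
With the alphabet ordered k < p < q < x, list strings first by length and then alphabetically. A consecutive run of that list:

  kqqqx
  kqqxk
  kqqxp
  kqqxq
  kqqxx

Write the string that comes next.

The successor of kqqxx increments the rightmost position that isn't already x and resets every position after it to k.

kqxkk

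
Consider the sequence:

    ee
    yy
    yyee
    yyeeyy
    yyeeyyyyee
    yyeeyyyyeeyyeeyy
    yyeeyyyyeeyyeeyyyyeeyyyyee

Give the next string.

From term 3 onward, concatenate the last term with the second-to-last: yy·ee = yyee, yyee·yy = yyeeyy, …
So term 8 is yyeeyyyyeeyyeeyyyyeeyyyyee·yyeeyyyyeeyyeeyy.

yyeeyyyyeeyyeeyyyyeeyyyyeeyyeeyyyyeeyyeeyy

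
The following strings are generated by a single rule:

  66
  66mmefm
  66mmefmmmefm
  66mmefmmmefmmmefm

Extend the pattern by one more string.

Every step adds mmefm to the end: s(k+1) = s(k)·mmefm.
Applying this once more to 66mmefmmmefmmmefm:

66mmefmmmefmmmefmmmefm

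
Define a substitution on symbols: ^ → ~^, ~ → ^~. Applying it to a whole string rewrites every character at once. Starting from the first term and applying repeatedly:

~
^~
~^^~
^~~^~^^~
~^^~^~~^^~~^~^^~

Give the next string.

Replace each of the 16 characters of ~^^~^~~^^~~^~^^~ in place — ^~ ~^ ~^ ^~ ~^ ^~ ^~ ~^ ~^ ^~ ^~ ~^ ^~ ~^ ~^ ^~ — and concatenate.

^~~^~^^~~^^~^~~^~^^~^~~^^~~^~^^~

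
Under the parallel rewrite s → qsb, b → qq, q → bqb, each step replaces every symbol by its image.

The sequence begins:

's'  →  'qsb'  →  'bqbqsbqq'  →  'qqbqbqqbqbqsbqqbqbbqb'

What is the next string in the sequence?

Replace each of the 21 characters of qqbqbqqbqbqsbqqbqbbqb in place — bqb bqb qq bqb qq bqb bqb qq bqb qq bqb qsb qq bqb bqb qq bqb qq qq bqb qq — and concatenate.

bqbbqbqqbqbqqbqbbqbqqbqbqqbqbqsbqqbqbbqbqqbqbqqqqbqbqq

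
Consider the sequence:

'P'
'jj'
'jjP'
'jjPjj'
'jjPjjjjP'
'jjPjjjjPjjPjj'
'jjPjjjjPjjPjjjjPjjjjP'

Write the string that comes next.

Each term (from the third on) is the previous term followed by the one before it: term 3 = jj·P = jjP.
So term 8 is jjPjjjjPjjPjjjjPjjjjP·jjPjjjjPjjPjj.

jjPjjjjPjjPjjjjPjjjjPjjPjjjjPjjPjj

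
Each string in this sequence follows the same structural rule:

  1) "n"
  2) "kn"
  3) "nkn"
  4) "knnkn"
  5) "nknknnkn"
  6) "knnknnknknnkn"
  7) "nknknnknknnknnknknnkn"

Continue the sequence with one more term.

This is a Fibonacci-style word recurrence s(k) = s(k−2)·s(k−1): e.g. n·kn = nkn.
The next term joins knnknnknknnkn and nknknnknknnknnknknnkn.

knnknnknknnknnknknnknknnknnknknnkn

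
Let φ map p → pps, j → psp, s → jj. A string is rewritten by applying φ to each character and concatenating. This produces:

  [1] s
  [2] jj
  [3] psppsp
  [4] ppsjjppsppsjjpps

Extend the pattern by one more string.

ppsppsjjpsppspppsppsjjppsppsjjpsppspppsppsjj

Applying the rule to each of the 16 symbols of ppsjjppsppsjjpps gives the pieces pps pps jj psp psp pps pps jj pps pps jj psp psp pps pps jj, which concatenate to the answer.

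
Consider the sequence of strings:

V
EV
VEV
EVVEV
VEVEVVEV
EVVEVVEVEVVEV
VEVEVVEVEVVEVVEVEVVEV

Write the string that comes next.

EVVEVVEVEVVEVVEVEVVEVEVVEVVEVEVVEV

Each term (from the third on) is the two preceding terms concatenated in order: term 3 = V·EV = VEV.
The next term joins EVVEVVEVEVVEV and VEVEVVEVEVVEVVEVEVVEV.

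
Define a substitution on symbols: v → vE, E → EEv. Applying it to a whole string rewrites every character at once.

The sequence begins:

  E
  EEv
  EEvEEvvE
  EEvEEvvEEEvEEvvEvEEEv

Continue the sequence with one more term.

EEvEEvvEEEvEEvvEvEEEvEEvEEvvEEEvEEvvEvEEEvvEEEvEEvEEvvE

φ(EEvEEvvEEEvEEvvEvEEEv) expands symbol-by-symbol to EEv EEv vE EEv EEv vE vE EEv EEv EEv vE EEv EEv vE vE EEv vE EEv EEv EEv vE; joining the 21 pieces gives the next term.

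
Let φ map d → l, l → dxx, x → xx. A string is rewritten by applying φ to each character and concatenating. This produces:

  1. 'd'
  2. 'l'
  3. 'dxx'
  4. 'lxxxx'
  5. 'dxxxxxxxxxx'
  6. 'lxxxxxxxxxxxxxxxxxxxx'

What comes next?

dxxxxxxxxxxxxxxxxxxxxxxxxxxxxxxxxxxxxxxxxxx

Applying the rule to each of the 21 symbols of lxxxxxxxxxxxxxxxxxxxx gives the pieces dxx xx xx xx xx xx xx xx xx xx xx xx xx xx xx xx xx xx xx xx xx, which concatenate to the answer.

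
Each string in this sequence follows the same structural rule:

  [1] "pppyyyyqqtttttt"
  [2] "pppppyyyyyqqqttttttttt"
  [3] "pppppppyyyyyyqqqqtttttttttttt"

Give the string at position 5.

Each string has the form p^{2n-1} y^{n+2} q^{n} t^{3n}, where the shown terms are n = 2, 3, 4.
At n = 6 the blocks have lengths 11, 8, 6, 18.

pppppppppppyyyyyyyyqqqqqqtttttttttttttttttt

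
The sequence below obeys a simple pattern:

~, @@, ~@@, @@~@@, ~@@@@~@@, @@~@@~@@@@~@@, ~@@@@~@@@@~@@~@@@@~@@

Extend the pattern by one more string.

@@~@@~@@@@~@@~@@@@~@@@@~@@~@@@@~@@

This is a Fibonacci-style word recurrence s(k) = s(k−2)·s(k−1): e.g. ~·@@ = ~@@.
The next term joins @@~@@~@@@@~@@ and ~@@@@~@@@@~@@~@@@@~@@.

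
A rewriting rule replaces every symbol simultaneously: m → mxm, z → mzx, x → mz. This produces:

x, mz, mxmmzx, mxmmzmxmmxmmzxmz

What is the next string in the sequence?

mxmmzmxmmxmmzxmxmmzmxmmxmmzmxmmxmmzxmzmxmmzx

Replace each of the 16 characters of mxmmzmxmmxmmzxmz in place — mxm mz mxm mxm mzx mxm mz mxm mxm mz mxm mxm mzx mz mxm mzx — and concatenate.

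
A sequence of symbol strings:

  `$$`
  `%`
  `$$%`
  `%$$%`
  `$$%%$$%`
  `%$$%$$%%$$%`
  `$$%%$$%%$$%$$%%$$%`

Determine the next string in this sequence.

This is a Fibonacci-style word recurrence s(k) = s(k−2)·s(k−1): e.g. $$·% = $$%.
Continuing: %$$%$$%%$$% · $$%%$$%%$$%$$%%$$% gives term 8.

%$$%$$%%$$%$$%%$$%%$$%$$%%$$%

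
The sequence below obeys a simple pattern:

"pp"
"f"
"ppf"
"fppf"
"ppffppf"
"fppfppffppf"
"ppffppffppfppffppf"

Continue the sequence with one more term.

fppfppffppfppffppffppfppffppf

From term 3 onward, concatenate the second-to-last term with the last: pp·f = ppf, f·ppf = fppf, …
The next term joins fppfppffppf and ppffppffppfppffppf.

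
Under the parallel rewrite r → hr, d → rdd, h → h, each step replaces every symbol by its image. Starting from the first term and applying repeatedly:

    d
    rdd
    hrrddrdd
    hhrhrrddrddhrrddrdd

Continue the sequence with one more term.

φ(hhrhrrddrddhrrddrdd) expands symbol-by-symbol to h h hr h hr hr rdd rdd hr rdd rdd h hr hr rdd rdd hr rdd rdd; joining the 19 pieces gives the next term.

hhhrhhrhrrddrddhrrddrddhhrhrrddrddhrrddrdd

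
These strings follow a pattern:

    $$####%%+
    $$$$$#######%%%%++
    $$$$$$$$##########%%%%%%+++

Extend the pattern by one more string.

Reading off run lengths: $ runs 2, 5, 8; # runs 4, 7, 10; % runs 2, 4, 6; + runs 1, 2, 3 — each is linear in n (n = 1, 2, …).
Setting n = 4 gives 11, 13, 8, 4 characters in each block.

$$$$$$$$$$$#############%%%%%%%%++++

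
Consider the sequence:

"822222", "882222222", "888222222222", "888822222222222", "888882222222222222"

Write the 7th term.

The n-th term is n-1 8's then 2n+1 2's, where the shown terms are n = 2, 3, 4, 5, 6.
For term 7, n = 8, so the run lengths are 7, 17.

888888822222222222222222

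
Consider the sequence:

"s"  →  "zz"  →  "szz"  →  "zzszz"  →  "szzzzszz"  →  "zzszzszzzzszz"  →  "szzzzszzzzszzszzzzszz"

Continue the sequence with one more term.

This is a Fibonacci-style word recurrence s(k) = s(k−2)·s(k−1): e.g. s·zz = szz.
Continuing: zzszzszzzzszz · szzzzszzzzszzszzzzszz gives term 8.

zzszzszzzzszzszzzzszzzzszzszzzzszz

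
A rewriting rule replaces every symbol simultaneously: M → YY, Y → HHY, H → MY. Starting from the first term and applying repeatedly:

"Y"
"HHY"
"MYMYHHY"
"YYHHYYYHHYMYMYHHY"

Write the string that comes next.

Rewriting the 17 symbols of YYHHYYYHHYMYMYHHY one by one yields HHY HHY MY MY HHY HHY HHY MY MY HHY YY HHY YY HHY MY MY HHY; concatenated:

HHYHHYMYMYHHYHHYHHYMYMYHHYYYHHYYYHHYMYMYHHY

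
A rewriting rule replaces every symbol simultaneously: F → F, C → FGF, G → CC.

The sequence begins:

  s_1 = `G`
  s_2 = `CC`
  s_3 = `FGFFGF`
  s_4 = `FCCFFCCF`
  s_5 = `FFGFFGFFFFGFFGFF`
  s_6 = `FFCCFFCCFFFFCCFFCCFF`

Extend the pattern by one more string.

φ(FFCCFFCCFFFFCCFFCCFF) expands symbol-by-symbol to F F FGF FGF F F FGF FGF F F F F FGF FGF F F FGF FGF F F; joining the 20 pieces gives the next term.

FFFGFFGFFFFGFFGFFFFFFGFFGFFFFGFFGFFF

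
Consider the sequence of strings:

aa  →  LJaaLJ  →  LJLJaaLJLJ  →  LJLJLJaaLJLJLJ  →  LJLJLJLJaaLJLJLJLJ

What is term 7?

Every step adds LJ to the front and LJ to the end of the previous string.
From LJLJLJLJaaLJLJLJLJ, 2 further steps: LJLJLJLJaaLJLJLJLJ → LJLJLJLJLJaaLJLJLJLJLJ → (answer).

LJLJLJLJLJLJaaLJLJLJLJLJLJ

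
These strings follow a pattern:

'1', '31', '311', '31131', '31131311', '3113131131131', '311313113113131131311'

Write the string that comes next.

3113131131131311313113113131131131

From term 3 onward, concatenate the last term with the second-to-last: 31·1 = 311, 311·31 = 31131, …
Continuing: 311313113113131131311 · 3113131131131 gives term 8.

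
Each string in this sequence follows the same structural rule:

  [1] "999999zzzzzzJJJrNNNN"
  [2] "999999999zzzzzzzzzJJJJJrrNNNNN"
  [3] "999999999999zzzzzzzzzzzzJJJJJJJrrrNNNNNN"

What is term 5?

999999999999999999zzzzzzzzzzzzzzzzzzJJJJJJJJJJJrrrrrNNNNNNNN

Term n consists of 3n 9's, followed by 3n z's, followed by 2n-1 J's, followed by n-1 r's, followed by n+2 N's, where the shown terms are n = 2, 3, 4.
For term 5, n = 6, so the run lengths are 18, 18, 11, 5, 8.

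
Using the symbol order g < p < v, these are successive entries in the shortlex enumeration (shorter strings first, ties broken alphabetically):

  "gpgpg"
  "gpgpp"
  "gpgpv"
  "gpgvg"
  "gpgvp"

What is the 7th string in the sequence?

Advancing 2 positions from gpgvp through gpgvp → gpgvv reaches term 7.

gppgg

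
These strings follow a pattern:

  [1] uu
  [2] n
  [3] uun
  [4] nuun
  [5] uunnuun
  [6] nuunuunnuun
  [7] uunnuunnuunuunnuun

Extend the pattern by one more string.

nuunuunnuunuunnuunnuunuunnuun

From term 3 onward, concatenate the second-to-last term with the last: uu·n = uun, n·uun = nuun, …
Continuing: nuunuunnuun · uunnuunnuunuunnuun gives term 8.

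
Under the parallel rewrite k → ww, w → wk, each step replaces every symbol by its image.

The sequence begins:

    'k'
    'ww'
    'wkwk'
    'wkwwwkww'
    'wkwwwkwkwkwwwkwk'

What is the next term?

wkwwwkwkwkwwwkwwwkwwwkwkwkwwwkww

Replace each of the 16 characters of wkwwwkwkwkwwwkwk in place — wk ww wk wk wk ww wk ww wk ww wk wk wk ww wk ww — and concatenate.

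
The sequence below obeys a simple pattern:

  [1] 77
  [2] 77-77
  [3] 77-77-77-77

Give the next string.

Each string is two copies of the previous one joined by '-'.
Doubling 77-77-77-77 with '-' between the halves:

77-77-77-77-77-77-77-77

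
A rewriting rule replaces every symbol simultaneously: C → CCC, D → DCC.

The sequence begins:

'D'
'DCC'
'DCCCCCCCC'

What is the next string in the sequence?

DCCCCCCCCCCCCCCCCCCCCCCCCCC

Rewriting each symbol of DCCCCCCCC: D→DCC, C→CCC, C→CCC, C→CCC, C→CCC, C→CCC, C→CCC, C→CCC, C→CCC, which concatenates to DCC CCC CCC CCC CCC CCC CCC CCC CCC.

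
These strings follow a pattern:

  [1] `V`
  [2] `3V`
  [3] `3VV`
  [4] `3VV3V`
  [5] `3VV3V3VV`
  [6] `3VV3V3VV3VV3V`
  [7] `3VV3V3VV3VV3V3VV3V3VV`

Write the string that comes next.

3VV3V3VV3VV3V3VV3V3VV3VV3V3VV3VV3V

Each term (from the third on) is the previous term followed by the one before it: term 3 = 3V·V = 3VV.
So term 8 is 3VV3V3VV3VV3V3VV3V3VV·3VV3V3VV3VV3V.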